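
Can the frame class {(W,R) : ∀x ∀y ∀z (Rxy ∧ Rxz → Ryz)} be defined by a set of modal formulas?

Definable; ◇r → □◇r defines it

The condition is the Euclidean property. A defining modal formula is ◇r → □◇r.
Suppose ◇r→□◇r is valid. Take Rxy, Rxz and set V(r)={y}. Then ◇r at x, so □◇r at x, so ◇r at z, so some w with Rzw has r; w=y, i.e. Rzy. By symmetry of the argument, Ryz.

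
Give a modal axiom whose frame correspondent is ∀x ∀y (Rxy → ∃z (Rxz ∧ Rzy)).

A defining formula is □□ψ → □ψ (the C4 axiom).
Suppose □□ψ→□ψ is valid. Take Rxy and set V(ψ)={w : xR²w}. Then □□ψ at x, so □ψ at x, so ψ at y, i.e. ∃z(Rxz∧Rzy).

□□ψ → □ψ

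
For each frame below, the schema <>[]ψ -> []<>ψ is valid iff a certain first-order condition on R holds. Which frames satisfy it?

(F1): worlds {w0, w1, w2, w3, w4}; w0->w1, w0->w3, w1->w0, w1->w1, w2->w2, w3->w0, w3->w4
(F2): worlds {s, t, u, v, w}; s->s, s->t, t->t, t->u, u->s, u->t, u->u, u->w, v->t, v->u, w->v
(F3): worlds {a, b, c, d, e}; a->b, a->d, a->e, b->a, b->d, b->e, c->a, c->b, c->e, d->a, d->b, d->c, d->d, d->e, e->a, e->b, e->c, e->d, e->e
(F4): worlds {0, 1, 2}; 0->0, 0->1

Frame correspondent (Sahlqvist): forall x forall y forall z (Rxy & Rxz -> exists w (Ryw & Rzw)) — i.e. convergence.
(F1): fails — Rw3w0 and Rw3w4 but w0 and w4 have no common successor.
(F2): fails — Ruw and Rut but w and t have no common successor.
(F3): holds.
(F4): fails — R00 and R01 but 0 and 1 have no common successor.
Valid on: (F3).

(F3)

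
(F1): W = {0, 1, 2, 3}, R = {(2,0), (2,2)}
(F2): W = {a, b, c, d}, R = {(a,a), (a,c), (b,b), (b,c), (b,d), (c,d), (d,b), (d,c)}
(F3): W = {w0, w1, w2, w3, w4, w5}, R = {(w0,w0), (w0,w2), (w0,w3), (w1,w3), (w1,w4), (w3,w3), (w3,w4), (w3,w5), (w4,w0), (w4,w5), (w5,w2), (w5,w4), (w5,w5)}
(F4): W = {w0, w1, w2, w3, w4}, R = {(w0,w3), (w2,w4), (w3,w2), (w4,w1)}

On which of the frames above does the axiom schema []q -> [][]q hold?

(F1)

Frame correspondent (Sahlqvist): forall x forall y forall z (Rxy & Ryz -> Rxz) — i.e. transitivity.
(F1): ✓.
(F2): fails — Rcd and Rdc but not Rcc.
(F3): fails — Rw3w5 and Rw5w2 but not Rw3w2.
(F4): fails — Rw2w4 and Rw4w1 but not Rw2w1.
Valid on: (F1).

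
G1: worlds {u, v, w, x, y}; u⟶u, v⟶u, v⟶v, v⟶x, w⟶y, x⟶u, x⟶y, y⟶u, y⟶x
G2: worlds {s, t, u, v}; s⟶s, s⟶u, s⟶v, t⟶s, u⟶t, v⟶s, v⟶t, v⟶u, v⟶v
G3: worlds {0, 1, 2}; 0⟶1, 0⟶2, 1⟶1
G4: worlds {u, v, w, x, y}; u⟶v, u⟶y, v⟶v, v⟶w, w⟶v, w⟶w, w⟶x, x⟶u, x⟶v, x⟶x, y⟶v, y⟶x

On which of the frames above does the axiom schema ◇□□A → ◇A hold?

This is the axiom for a generalized confluence (Geach) condition; its first-order frame correspondent is ∀x ∀y (xRy → ∃w (yR²w ∧ xRw)).
G1: ✓.
G2: fails — uRt but no w with tR²w and uRw.
G3: fails — 0R2 but no w with 2R²w and 0Rw.
G4: ✓.

G1, G4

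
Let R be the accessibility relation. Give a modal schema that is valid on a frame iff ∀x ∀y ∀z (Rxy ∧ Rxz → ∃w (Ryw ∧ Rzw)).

A defining formula is ◇□q → □◇q (the .2 axiom).
Suppose ◇□q→□◇q is valid. Take Rxy, Rxz and set V(q)={w : Ryw}. Then □q at y so ◇□q at x, so □◇q at x, so ◇q at z, giving w with Rzw and Ryw.

◇□q → □◇q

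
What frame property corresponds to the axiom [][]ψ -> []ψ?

Density

Suppose □□ψ→□ψ is valid. Take Rxy and set V(ψ)={w : xR²w}. Then □□ψ at x, so □ψ at x, so ψ at y, i.e. ∃z(Rxz∧Rzy).
The converse is a direct semantic check.
Frame condition: forall x forall y (Rxy -> exists z (Rxz & Rzy)).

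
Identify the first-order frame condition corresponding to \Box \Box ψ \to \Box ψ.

density

Suppose □□ψ→□ψ is valid. Take Rxy and set V(ψ)={w : xR²w}. Then □□ψ at x, so □ψ at x, so ψ at y, i.e. ∃z(Rxz∧Rzy).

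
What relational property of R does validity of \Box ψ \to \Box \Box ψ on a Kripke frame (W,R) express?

Transitivity

This schema is the 4 axiom.
It corresponds to transitivity: \forall x \forall y \forall z (Rxy \wedge Ryz \to Rxz).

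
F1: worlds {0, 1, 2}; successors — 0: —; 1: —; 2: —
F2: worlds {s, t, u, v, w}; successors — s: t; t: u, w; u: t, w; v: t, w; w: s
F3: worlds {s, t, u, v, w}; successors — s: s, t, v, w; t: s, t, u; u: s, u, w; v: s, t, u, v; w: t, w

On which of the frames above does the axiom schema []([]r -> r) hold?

The schema corresponds to shift-reflexivity: forall x forall y (Rxy -> Ryy).
F1: holds.
F2: fails — Ruw but not Rww.
F3: holds.
Valid on: F1, F3.

F1, F3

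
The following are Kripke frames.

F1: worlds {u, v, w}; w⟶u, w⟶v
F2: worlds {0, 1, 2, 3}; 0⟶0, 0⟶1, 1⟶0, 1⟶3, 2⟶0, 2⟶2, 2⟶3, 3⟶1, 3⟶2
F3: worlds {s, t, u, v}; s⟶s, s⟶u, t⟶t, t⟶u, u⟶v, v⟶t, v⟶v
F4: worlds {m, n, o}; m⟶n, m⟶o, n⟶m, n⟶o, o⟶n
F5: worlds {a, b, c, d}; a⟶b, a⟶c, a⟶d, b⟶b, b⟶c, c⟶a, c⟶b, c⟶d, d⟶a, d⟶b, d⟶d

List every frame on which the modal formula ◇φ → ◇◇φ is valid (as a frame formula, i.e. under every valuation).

This is the axiom for a generalized confluence (Geach) condition; its first-order frame correspondent is ∀x ∀y (xRy → ∃w (y = w ∧ xR²w)).
F1: fails — wRu but no t with u=t and wR²t.
F2: fails — 1R3 but no w with 3=w and 1R²w.
F3: ✓.
F4: fails — nRm but no w with m=w and nR²w.
F5: ✓.
Valid on: F3, F5.

F3, F5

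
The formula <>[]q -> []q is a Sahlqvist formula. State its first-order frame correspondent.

the Euclidean property: forall x forall y forall z (Rxy & Rxz -> Ryz)

This is a form of the 5 axiom.
It corresponds to the Euclidean property: forall x forall y forall z (Rxy & Rxz -> Ryz).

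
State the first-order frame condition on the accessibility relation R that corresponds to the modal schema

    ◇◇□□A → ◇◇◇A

∀x ∀y (xR²y → ∃w (yR²w ∧ xR³w))

This is a Sahlqvist (Geach-type) schema ◇^2□^2A → □^0◇^3A.
Minimal-valuation argument: fix x; take any y with xR^2y and any z with xR^0z. Set V(A) to the set of worlds R-reachable from y in exactly 2 steps. Then □^2A holds at y, so the antecedent holds at x; validity forces ◇^3A at z, giving a w with zR^3w and yR^2w.
First-order correspondent: ∀x ∀y (xR²y → ∃w (yR²w ∧ xR³w)).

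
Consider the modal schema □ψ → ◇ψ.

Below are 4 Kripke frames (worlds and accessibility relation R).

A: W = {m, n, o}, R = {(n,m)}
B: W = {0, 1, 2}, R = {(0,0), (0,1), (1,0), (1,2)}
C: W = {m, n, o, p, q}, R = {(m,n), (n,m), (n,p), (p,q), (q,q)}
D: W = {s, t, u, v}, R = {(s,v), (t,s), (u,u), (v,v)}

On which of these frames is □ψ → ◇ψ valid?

Frame correspondent (Sahlqvist): ∀x ∃y Rxy — i.e. seriality.
A: fails — world m has no successor.
B: fails — world 2 has no successor.
C: fails — world o has no successor.
D: condition met.

D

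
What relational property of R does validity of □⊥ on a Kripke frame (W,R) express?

□⊥ is valid iff no world has any successor (otherwise □⊥ fails at any world with one).

emptiness of R: ∀x ∀y ¬Rxy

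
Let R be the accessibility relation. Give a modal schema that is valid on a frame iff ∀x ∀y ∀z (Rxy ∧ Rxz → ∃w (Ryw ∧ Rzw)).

This is convergence; the standard corresponding axiom is .2: ◇□p → □◇p.
Suppose ◇□p→□◇p is valid. Take Rxy, Rxz and set V(p)={w : Ryw}. Then □p at y so ◇□p at x, so □◇p at x, so ◇p at z, giving w with Rzw and Ryw.

◇□p → □◇p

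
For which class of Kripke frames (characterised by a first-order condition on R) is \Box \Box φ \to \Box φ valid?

Suppose □□φ→□φ is valid. Take Rxy and set V(φ)={w : xR²w}. Then □□φ at x, so □φ at x, so φ at y, i.e. ∃z(Rxz∧Rzy).

density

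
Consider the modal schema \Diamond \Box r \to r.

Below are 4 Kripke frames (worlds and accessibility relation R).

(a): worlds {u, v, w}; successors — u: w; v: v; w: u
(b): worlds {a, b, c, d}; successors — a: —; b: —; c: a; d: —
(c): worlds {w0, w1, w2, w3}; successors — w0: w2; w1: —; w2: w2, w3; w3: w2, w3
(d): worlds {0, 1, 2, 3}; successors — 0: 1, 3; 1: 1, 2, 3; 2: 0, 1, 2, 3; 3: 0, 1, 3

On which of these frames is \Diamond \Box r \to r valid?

(a)

This is the axiom for symmetry; its first-order frame correspondent is \forall x \forall y (Rxy \to Ryx).
(a): condition met.
(b): fails — Rca but not Rac.
(c): fails — Rw0w2 but not Rw2w0.
(d): fails — R01 but not R10.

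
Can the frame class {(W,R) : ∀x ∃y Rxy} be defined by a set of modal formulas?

The condition is seriality. A defining modal formula is □p → ◇p.
Suppose □p→◇p is valid. At any x set V(p)=W. Then □p at x, so ◇p at x, so x has a successor.

Yes, by □p → ◇p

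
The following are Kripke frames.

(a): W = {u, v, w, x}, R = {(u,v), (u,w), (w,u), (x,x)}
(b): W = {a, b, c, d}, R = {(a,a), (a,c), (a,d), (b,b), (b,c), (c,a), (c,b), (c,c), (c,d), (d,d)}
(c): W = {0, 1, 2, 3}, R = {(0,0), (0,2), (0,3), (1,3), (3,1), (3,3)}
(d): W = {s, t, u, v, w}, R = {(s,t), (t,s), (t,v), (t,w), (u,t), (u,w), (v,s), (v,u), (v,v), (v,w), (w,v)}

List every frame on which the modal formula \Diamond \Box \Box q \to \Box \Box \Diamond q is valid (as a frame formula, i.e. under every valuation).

The schema corresponds to a generalized confluence (Geach) condition: \forall x \forall y \forall z ((xRy \wedge x R^2 z) \to \exists w (y R^2 w \wedge zRw)).
(a): fails — uRv, uR²u but no t with vR²t and uRt.
(b): fails — aRd, aR²b but no w with dR²w and bRw.
(c): fails — 0R0, 0R²2 but no w with 0R²w and 2Rw.
(d): fails — tRs, tR²s but no w* with sR²w* and sRw*.

none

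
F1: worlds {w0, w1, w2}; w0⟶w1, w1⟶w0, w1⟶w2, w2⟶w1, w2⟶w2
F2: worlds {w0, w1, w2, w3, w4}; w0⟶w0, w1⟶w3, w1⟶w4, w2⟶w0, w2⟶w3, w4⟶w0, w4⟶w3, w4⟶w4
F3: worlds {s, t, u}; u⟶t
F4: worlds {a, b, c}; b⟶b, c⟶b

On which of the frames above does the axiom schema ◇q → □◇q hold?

This is the axiom for the Euclidean property; its first-order frame correspondent is ∀x ∀y ∀z (Rxy ∧ Rxz → Ryz).
F1: fails — Rw0w1 and Rw0w1 but not Rw1w1.
F2: fails — Rw1w3 and Rw1w3 but not Rw3w3.
F3: fails — Rut and Rut but not Rtt.
F4: satisfies the condition.

F4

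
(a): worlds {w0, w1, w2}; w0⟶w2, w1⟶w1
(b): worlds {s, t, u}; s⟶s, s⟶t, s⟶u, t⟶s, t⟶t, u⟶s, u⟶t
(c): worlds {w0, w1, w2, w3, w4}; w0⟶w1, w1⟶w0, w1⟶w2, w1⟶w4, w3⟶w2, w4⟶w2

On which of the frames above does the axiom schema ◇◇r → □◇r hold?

This is the axiom for a generalized confluence (Geach) condition; its first-order frame correspondent is ∀x ∀y ∀z ((xR²y ∧ xRz) → ∃w (y = w ∧ zRw)).
(a): holds.
(b): fails — sR²u, sRt but no w with u=w and tRw.
(c): fails — w1R²w1, w1Rw2 but no w with w1=w and w2Rw.

(a)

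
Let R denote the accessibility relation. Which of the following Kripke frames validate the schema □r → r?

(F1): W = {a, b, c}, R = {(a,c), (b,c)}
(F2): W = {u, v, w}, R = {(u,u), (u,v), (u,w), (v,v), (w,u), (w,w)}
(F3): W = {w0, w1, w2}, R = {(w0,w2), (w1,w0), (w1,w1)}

Frame correspondent (Sahlqvist): ∀x Rxx — i.e. reflexivity.
(F1): fails — world a does not see itself.
(F2): condition met.
(F3): fails — world w0 does not see itself.

(F2)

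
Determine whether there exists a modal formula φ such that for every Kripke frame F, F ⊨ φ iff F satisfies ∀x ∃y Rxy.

The condition is seriality. A defining modal formula is □p → ◇p.
Suppose □p→◇p is valid. At any x set V(p)=W. Then □p at x, so ◇p at x, so x has a successor.

Yes, by □p → ◇p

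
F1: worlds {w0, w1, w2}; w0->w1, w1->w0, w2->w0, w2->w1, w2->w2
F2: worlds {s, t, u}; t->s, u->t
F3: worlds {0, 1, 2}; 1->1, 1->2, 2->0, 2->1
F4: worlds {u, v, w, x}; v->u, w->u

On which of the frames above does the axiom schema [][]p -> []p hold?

The schema corresponds to density: forall x forall y (Rxy -> exists z (Rxz & Rzy)).
F1: fails — Rw1w0 but no z with Rw1z and Rzw0.
F2: fails — Rts but no z with Rtz and Rzs.
F3: fails — R20 but no z with R2z and Rz0.
F4: fails — Rvu but no z with Rvz and Rzu.

none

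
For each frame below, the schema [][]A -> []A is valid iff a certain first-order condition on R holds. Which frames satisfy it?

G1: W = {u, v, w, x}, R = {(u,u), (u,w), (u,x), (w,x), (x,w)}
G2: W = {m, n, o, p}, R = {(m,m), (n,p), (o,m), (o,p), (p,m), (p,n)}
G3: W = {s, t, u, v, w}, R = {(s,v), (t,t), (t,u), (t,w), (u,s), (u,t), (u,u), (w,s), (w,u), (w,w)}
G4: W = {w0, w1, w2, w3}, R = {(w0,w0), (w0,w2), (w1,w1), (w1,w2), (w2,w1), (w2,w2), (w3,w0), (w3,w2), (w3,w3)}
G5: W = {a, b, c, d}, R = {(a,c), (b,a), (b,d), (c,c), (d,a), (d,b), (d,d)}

The schema corresponds to density: forall x forall y (Rxy -> exists z (Rxz & Rzy)).
G1: fails — Rxw but no z with Rxz and Rzw.
G2: fails — Rop but no z with Roz and Rzp.
G3: fails — Rsv but no z with Rsz and Rzv.
G4: condition met.
G5: condition met.

G4, G5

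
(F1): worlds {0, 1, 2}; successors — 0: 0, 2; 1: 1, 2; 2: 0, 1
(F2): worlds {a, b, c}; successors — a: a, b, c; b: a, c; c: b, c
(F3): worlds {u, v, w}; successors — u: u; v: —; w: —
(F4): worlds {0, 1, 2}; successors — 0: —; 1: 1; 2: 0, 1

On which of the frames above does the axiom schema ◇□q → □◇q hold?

The schema corresponds to convergence: ∀x ∀y ∀z (Rxy ∧ Rxz → ∃w (Ryw ∧ Rzw)).
(F1): condition met.
(F2): condition met.
(F3): condition met.
(F4): fails — R20 and R20 but 0 and 0 have no common successor.

(F1), (F2), (F3)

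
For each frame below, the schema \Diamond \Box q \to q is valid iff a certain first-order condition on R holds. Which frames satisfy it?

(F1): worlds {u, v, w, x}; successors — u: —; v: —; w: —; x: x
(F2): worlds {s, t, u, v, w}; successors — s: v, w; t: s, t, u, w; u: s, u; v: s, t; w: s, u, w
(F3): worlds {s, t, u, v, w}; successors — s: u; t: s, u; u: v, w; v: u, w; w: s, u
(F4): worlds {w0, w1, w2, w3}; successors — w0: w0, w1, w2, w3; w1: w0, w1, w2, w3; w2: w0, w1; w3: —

(F1)

This is the axiom for symmetry; its first-order frame correspondent is \forall x \forall y (Rxy \to Ryx).
(F1): ✓.
(F2): fails — Rwu but not Ruw.
(F3): fails — Rvw but not Rwv.
(F4): fails — Rw1w3 but not Rw3w1.
Valid on: (F1).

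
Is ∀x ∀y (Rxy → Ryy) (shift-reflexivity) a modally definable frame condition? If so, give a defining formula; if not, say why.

Yes, by □(□p → p)

Yes: it is shift-reflexivity, defined by the T□ schema □(□p → p).
Suppose □(□p→p) is valid. Take Rxy and set V(p)={w : Ryw}. Then at y, □p holds; since □(□p→p) at x, □p→p at y, so p at y, i.e. Ryy.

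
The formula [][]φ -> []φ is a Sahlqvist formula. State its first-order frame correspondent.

density

Suppose □□φ→□φ is valid. Take Rxy and set V(φ)={w : xR²w}. Then □□φ at x, so □φ at x, so φ at y, i.e. ∃z(Rxz∧Rzy).
The converse is a direct semantic check.
Frame condition: forall x forall y (Rxy -> exists z (Rxz & Rzy)).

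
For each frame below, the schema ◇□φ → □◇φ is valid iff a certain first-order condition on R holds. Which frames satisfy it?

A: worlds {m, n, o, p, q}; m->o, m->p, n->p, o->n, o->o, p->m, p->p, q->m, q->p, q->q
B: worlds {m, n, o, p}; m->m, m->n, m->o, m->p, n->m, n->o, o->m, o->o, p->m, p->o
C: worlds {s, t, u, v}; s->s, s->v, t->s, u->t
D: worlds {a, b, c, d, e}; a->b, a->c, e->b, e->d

This is the axiom for convergence; its first-order frame correspondent is ∀x ∀y ∀z (Rxy ∧ Rxz → ∃w (Ryw ∧ Rzw)).
A: fails — Rmo and Rmp but o and p have no common successor.
B: ✓.
C: fails — Rss and Rsv but s and v have no common successor.
D: fails — Rac and Rac but c and c have no common successor.
Valid on: B.

B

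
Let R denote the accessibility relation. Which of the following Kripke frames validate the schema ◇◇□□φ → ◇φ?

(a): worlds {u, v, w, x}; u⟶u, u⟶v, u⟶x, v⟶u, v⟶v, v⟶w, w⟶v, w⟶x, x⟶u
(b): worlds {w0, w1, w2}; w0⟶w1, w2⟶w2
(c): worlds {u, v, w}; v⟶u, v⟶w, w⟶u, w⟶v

(a), (b)

The schema corresponds to a generalized confluence (Geach) condition: ∀x ∀y (xR²y → ∃w (yR²w ∧ xRw)).
(a): ✓.
(b): ✓.
(c): fails — vR²u but no t with uR²t and vRt.
Valid on: (a), (b).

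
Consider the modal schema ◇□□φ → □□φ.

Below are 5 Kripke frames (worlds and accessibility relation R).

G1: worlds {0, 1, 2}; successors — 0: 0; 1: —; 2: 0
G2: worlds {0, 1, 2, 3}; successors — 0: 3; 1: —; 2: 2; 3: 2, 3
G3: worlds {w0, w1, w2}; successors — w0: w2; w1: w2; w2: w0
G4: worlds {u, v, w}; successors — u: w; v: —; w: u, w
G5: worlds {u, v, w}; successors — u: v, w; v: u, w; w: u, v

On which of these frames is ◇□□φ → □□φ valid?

G1, G4, G5

Frame correspondent (Sahlqvist): ∀x ∀y ∀z ((xRy ∧ xR²z) → ∃w (yR²w ∧ z = w)) — i.e. a generalized confluence (Geach) condition.
G1: satisfies the condition.
G2: fails — 3R2, 3R²3 but no w with 2R²w and 3=w.
G3: fails — w0Rw2, w0R²w0 but no w with w2R²w and w0=w.
G4: satisfies the condition.
G5: satisfies the condition.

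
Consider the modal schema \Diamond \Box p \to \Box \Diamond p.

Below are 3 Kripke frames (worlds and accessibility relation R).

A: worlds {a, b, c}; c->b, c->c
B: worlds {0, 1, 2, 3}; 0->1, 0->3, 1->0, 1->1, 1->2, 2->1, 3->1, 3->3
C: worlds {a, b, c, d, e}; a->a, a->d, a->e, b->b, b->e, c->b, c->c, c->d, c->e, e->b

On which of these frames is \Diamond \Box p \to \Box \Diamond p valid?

This is the axiom for convergence; its first-order frame correspondent is \forall x \forall y \forall z (Rxy \wedge Rxz \to \exists w (Ryw \wedge Rzw)).
A: fails — Rcc and Rcb but c and b have no common successor.
B: ✓.
C: fails — Rae and Raa but e and a have no common successor.
Valid on: B.

B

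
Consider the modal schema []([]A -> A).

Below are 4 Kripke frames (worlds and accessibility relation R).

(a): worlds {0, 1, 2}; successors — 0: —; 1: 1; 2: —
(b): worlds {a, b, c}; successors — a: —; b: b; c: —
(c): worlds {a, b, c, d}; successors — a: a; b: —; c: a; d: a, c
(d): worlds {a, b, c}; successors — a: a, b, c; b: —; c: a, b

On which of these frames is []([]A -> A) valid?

This is the axiom for shift-reflexivity; its first-order frame correspondent is forall x forall y (Rxy -> Ryy).
(a): holds.
(b): holds.
(c): fails — Rdc but not Rcc.
(d): fails — Rab but not Rbb.

(a), (b)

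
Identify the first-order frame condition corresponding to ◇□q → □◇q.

Suppose ◇□q→□◇q is valid. Take Rxy, Rxz and set V(q)={w : Ryw}. Then □q at y so ◇□q at x, so □◇q at x, so ◇q at z, giving w with Rzw and Ryw.

convergence: ∀x ∀y ∀z (Rxy ∧ Rxz → ∃w (Ryw ∧ Rzw))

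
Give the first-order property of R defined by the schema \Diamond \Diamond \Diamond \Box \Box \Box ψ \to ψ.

This is a Sahlqvist (Geach-type) schema ◇^3□^3ψ → □^0◇^0ψ.
Minimal-valuation argument: fix x; take any y with xR^3y and any z with xR^0z. Set V(ψ) to the set of worlds R-reachable from y in exactly 3 steps. Then □^3ψ holds at y, so the antecedent holds at x; validity forces ◇^0ψ at z, giving a w with zR^0w and yR^3w.
First-order correspondent: \forall x \forall y (x R^3 y \to \exists w (y R^3 w \wedge x = w)).

\forall x \forall y (x R^3 y \to \exists w (y R^3 w \wedge x = w))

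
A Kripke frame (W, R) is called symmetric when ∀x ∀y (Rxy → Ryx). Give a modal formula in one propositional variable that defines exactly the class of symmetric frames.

r → □◇r

The condition is symmetry. The B schema r → □◇r defines it.
Suppose r→□◇r is valid. Take Rxy and set V(r)={x}. Then r at x, so □◇r at x, so ◇r at y, so some z with Ryz has r; z=x, i.e. Ryx.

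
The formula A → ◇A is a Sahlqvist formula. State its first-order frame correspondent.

This schema is equivalent to the T axiom □A → A.
It corresponds to reflexivity: ∀x Rxx.

Reflexivity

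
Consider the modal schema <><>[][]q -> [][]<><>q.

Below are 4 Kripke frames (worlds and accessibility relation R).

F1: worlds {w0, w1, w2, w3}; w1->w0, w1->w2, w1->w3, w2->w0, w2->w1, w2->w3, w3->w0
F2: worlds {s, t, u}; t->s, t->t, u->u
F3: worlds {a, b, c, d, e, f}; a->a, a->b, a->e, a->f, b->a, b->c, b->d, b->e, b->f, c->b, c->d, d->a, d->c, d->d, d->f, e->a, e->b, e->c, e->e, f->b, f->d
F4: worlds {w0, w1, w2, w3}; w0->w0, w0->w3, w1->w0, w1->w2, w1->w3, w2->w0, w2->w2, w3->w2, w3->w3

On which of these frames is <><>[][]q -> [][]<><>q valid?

Frame correspondent (Sahlqvist): forall x forall y forall z ((x R^2 y & x R^2 z) -> exists w (y R^2 w & z R^2 w)) — i.e. a generalized confluence (Geach) condition.
F1: fails — w1R²w0, w1R²w0 but no w with w0R²w and w0R²w.
F2: fails — tR²s, tR²s but no w with sR²w and sR²w.
F3: ✓.
F4: ✓.

F3, F4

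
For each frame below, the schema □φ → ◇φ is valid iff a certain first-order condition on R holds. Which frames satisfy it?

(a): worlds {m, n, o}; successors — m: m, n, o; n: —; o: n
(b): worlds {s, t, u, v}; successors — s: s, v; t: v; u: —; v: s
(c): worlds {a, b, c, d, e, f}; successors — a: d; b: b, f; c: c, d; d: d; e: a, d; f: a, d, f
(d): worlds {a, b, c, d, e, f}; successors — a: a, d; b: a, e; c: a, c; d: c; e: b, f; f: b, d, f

This is the axiom for seriality; its first-order frame correspondent is ∀x ∃y Rxy.
(a): fails — world n has no successor.
(b): fails — world u has no successor.
(c): condition met.
(d): condition met.
Valid on: (c), (d).

(c), (d)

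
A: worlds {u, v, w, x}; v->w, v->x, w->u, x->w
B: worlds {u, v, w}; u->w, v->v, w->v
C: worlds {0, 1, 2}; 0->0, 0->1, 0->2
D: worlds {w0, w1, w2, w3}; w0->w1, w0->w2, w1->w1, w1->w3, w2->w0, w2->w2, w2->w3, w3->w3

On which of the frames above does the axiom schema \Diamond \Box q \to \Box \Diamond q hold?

B

This is the axiom for convergence; its first-order frame correspondent is \forall x \forall y \forall z (Rxy \wedge Rxz \to \exists w (Ryw \wedge Rzw)).
A: fails — Rvx and Rvw but x and w have no common successor.
B: holds.
C: fails — R00 and R01 but 0 and 1 have no common successor.
D: fails — Rw2w0 and Rw2w3 but w0 and w3 have no common successor.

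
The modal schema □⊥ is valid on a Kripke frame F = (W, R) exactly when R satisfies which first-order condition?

This is the Ver axiom.
Its frame correspondent is emptiness of R — ∀x ∀y ¬Rxy.

emptiness of R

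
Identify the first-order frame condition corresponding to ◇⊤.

Seriality

This is a form of the D axiom.
It corresponds to seriality: ∀x ∃y Rxy.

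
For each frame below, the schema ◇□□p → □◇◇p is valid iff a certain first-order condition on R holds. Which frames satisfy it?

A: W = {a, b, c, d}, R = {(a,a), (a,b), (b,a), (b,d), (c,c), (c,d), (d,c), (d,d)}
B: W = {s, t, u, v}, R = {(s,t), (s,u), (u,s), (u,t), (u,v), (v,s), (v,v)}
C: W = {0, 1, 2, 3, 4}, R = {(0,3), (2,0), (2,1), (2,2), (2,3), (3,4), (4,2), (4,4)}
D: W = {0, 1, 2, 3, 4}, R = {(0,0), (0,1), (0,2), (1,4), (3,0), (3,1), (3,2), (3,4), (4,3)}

This is the axiom for a generalized confluence (Geach) condition; its first-order frame correspondent is ∀x ∀y ∀z ((xRy ∧ xRz) → ∃w (yR²w ∧ zR²w)).
A: satisfies the condition.
B: fails — sRt, sRt but no w with tR²w and tR²w.
C: fails — 2R0, 2R1 but no w with 0R²w and 1R²w.
D: fails — 0R0, 0R1 but no w with 0R²w and 1R²w.
Valid on: A.

A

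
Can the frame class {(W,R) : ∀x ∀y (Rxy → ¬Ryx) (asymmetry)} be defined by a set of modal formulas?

Any modally definable frame class is closed under surjective bounded morphisms.
The 5-cycle (worlds w0,w1,w2,w3,w4 with w0→w1→w2→w3→w4→w0) is asymmetric. Mapping every world to a single reflexive point • is a surjective bounded morphism, and the reflexive point is not asymmetric (R•• but asymmetry requires ¬R••).
So the class is not modally definable.

Not definable by any modal formula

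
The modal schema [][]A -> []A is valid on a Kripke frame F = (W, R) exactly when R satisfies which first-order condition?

density

Suppose □□A→□A is valid. Take Rxy and set V(A)={w : xR²w}. Then □□A at x, so □A at x, so A at y, i.e. ∃z(Rxz∧Rzy).
The converse is a direct semantic check.
Frame condition: forall x forall y (Rxy -> exists z (Rxz & Rzy)).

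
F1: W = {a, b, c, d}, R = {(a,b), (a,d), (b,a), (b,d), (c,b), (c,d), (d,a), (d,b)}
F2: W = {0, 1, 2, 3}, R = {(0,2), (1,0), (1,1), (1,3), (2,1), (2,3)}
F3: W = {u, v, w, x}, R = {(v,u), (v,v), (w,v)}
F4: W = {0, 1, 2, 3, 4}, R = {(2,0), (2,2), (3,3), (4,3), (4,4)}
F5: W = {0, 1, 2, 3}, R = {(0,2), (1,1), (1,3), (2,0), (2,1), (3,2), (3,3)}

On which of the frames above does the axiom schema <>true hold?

Frame correspondent (Sahlqvist): forall x exists y Rxy — i.e. seriality.
F1: condition met.
F2: fails — world 3 has no successor.
F3: fails — world u has no successor.
F4: fails — world 0 has no successor.
F5: condition met.

F1, F5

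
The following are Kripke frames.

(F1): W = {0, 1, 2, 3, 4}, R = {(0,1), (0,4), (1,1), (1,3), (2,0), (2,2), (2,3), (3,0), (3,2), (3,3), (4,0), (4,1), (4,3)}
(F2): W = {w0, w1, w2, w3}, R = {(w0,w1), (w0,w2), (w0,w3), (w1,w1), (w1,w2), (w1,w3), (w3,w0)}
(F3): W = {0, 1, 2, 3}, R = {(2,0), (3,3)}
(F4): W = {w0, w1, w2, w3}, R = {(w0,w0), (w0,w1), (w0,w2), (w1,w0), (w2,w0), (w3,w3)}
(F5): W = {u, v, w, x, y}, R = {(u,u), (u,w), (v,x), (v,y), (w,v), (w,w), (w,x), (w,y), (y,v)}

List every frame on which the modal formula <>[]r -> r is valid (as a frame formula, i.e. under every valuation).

The schema corresponds to symmetry: forall x forall y (Rxy -> Ryx).
(F1): fails — R43 but not R34.
(F2): fails — Rw1w2 but not Rw2w1.
(F3): fails — R20 but not R02.
(F4): satisfies the condition.
(F5): fails — Ruw but not Rwu.
Valid on: (F4).

(F4)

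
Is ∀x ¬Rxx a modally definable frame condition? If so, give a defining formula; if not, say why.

No

If a class were modally definable it would be closed under surjective bounded morphisms (Goldblatt–Thomason).
The 5-cycle (worlds a,b,c,d,e with a→b→c→d→e→a) is irreflexive, and the map sending every world to a single reflexive point • is a surjective bounded morphism (forth: every edge maps to (•,•); back: every world has a successor). So any modal formula valid on the 5-cycle is also valid on the reflexive point, which is not irreflexive.
Hence irreflexivity is not modally definable.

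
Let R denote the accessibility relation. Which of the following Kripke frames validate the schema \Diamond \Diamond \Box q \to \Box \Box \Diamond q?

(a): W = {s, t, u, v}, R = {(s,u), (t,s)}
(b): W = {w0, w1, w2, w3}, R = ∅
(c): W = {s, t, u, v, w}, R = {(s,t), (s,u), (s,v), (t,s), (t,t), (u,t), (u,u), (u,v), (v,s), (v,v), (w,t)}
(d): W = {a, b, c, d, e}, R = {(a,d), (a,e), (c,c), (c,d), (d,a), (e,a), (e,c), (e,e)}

(b), (c)

The schema corresponds to a generalized confluence (Geach) condition: \forall x \forall y \forall z ((x R^2 y \wedge x R^2 z) \to \exists w (yRw \wedge zRw)).
(a): fails — tR²u, tR²u but no w with uRw and uRw.
(b): condition met.
(c): condition met.
(d): fails — cR²a, cR²d but no w with aRw and dRw.
Valid on: (b), (c).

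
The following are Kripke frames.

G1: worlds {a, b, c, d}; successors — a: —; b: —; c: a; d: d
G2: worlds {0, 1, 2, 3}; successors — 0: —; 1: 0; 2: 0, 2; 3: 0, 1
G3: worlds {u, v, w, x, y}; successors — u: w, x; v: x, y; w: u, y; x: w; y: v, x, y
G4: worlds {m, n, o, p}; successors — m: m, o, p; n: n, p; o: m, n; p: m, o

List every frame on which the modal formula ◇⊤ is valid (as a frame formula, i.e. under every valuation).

Frame correspondent (Sahlqvist): ∀x ∃y Rxy — i.e. seriality.
G1: fails — world a has no successor.
G2: fails — world 0 has no successor.
G3: satisfies the condition.
G4: satisfies the condition.
Valid on: G3, G4.

G3, G4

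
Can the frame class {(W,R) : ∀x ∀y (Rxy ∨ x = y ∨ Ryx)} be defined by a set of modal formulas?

No

If a class were modally definable it would be closed under disjoint unions (Goldblatt–Thomason).
Take 4 disjoint single-world reflexive frames: each is trivially connected, but their disjoint union has 4 worlds with no edge between distinct components, so it is not connected.
Hence connectedness of R is not modally definable.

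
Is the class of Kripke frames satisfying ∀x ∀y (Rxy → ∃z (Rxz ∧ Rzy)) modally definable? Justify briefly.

Yes — defined by □□p → □p

Yes: it is density, defined by the C4 schema □□p → □p.
Suppose □□p→□p is valid. Take Rxy and set V(p)={w : xR²w}. Then □□p at x, so □p at x, so p at y, i.e. ∃z(Rxz∧Rzy).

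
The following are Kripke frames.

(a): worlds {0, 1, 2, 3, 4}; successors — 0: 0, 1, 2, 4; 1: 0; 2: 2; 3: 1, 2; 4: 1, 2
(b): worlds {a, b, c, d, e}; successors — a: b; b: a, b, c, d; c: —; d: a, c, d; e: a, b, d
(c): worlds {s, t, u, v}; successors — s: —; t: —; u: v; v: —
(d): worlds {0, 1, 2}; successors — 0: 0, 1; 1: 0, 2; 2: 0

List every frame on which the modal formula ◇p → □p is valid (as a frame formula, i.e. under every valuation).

(c)

The schema corresponds to partial functionality: ∀x ∀y ∀z (Rxy ∧ Rxz → y = z).
(a): fails — 0 sees both 0 and 1.
(b): fails — b sees both a and b.
(c): condition met.
(d): fails — 0 sees both 0 and 1.
Valid on: (c).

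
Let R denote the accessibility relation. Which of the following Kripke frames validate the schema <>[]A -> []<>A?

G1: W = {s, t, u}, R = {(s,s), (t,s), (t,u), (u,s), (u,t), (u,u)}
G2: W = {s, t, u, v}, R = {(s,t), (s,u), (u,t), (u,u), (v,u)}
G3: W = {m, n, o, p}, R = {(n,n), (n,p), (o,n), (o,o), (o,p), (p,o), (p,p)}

G1, G3

Frame correspondent (Sahlqvist): forall x forall y forall z (Rxy & Rxz -> exists w (Ryw & Rzw)) — i.e. convergence.
G1: satisfies the condition.
G2: fails — Rsu and Rst but u and t have no common successor.
G3: satisfies the condition.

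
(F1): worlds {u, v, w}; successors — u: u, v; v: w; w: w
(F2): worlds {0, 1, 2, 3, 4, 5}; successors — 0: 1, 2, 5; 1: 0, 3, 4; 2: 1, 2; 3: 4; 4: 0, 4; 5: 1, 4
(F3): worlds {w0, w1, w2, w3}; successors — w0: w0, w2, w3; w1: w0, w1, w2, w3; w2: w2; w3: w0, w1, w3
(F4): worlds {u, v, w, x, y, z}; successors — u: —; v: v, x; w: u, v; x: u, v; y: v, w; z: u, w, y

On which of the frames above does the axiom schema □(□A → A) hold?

(F3)

This is the axiom for shift-reflexivity; its first-order frame correspondent is ∀x ∀y (Rxy → Ryy).
(F1): fails — Ruv but not Rvv.
(F2): fails — R10 but not R00.
(F3): condition met.
(F4): fails — Rwu but not Ruu.
Valid on: (F3).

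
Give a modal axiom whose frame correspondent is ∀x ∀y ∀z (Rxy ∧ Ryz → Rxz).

□r → □□r

This is transitivity; the standard corresponding axiom is 4: □r → □□r.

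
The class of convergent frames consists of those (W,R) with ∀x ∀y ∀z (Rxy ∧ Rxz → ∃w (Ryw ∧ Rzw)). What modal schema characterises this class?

◇□q → □◇q

The condition is convergence. The .2 schema ◇□q → □◇q defines it.
Suppose ◇□q→□◇q is valid. Take Rxy, Rxz and set V(q)={w : Ryw}. Then □q at y so ◇□q at x, so □◇q at x, so ◇q at z, giving w with Rzw and Ryw.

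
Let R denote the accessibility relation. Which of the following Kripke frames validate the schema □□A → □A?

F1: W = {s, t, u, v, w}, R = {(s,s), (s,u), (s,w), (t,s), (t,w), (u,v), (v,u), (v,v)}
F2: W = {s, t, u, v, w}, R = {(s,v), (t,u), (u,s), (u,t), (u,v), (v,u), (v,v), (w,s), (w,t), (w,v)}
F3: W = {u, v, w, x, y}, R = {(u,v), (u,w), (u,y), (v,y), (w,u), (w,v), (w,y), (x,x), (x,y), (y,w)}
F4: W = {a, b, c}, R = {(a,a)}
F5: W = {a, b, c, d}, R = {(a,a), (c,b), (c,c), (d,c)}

F1, F4, F5

Frame correspondent (Sahlqvist): ∀x ∀y (Rxy → ∃z (Rxz ∧ Rzy)) — i.e. density.
F1: holds.
F2: fails — Rwt but no z with Rwz and Rzt.
F3: fails — Rwu but no z with Rwz and Rzu.
F4: holds.
F5: holds.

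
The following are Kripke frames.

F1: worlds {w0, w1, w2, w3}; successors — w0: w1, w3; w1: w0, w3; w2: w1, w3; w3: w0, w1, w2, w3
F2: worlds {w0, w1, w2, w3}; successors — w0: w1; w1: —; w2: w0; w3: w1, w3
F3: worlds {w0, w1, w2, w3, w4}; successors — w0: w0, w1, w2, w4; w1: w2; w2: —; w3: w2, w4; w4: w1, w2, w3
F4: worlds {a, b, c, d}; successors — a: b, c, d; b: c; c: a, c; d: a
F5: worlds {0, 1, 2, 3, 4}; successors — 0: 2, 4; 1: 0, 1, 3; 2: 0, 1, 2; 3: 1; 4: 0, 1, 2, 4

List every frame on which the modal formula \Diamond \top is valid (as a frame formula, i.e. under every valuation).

Frame correspondent (Sahlqvist): \forall x \exists y Rxy — i.e. seriality.
F1: holds.
F2: fails — world w1 has no successor.
F3: fails — world w2 has no successor.
F4: holds.
F5: holds.

F1, F4, F5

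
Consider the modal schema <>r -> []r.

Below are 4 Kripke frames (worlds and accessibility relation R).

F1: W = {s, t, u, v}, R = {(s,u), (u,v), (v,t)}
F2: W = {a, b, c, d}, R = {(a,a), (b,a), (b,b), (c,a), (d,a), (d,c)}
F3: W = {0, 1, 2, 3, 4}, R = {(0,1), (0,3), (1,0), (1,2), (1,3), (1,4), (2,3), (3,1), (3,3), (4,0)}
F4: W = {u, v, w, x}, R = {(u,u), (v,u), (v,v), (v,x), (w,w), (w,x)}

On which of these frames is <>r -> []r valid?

F1

This is the axiom for partial functionality; its first-order frame correspondent is forall x forall y forall z (Rxy & Rxz -> y = z).
F1: ✓.
F2: fails — b sees both a and b.
F3: fails — 0 sees both 1 and 3.
F4: fails — v sees both u and v.
Valid on: F1.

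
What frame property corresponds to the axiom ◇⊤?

◇⊤ holds at w iff w has a successor, so frame-validity of ◇⊤ is exactly seriality. Equivalently via □p → ◇p:
Suppose □p→◇p is valid. At any x set V(p)=W. Then □p at x, so ◇p at x, so x has a successor.

Seriality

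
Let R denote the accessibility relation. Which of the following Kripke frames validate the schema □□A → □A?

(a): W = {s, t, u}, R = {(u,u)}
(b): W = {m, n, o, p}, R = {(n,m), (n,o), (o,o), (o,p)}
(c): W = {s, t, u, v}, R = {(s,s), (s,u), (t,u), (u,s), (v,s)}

Frame correspondent (Sahlqvist): ∀x ∀y (Rxy → ∃z (Rxz ∧ Rzy)) — i.e. density.
(a): condition met.
(b): fails — Rnm but no z with Rnz and Rzm.
(c): fails — Rtu but no z with Rtz and Rzu.
Valid on: (a).

(a)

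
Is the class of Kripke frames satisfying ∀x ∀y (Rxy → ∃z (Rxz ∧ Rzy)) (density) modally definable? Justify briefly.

The condition is density. A defining modal formula is □□q → □q.
Suppose □□q→□q is valid. Take Rxy and set V(q)={w : xR²w}. Then □□q at x, so □q at x, so q at y, i.e. ∃z(Rxz∧Rzy).

Definable; □□q → □q defines it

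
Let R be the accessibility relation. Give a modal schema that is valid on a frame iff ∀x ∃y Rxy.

□q → ◇q

This is seriality; the standard corresponding axiom is D: □q → ◇q.
Suppose □q→◇q is valid. At any x set V(q)=W. Then □q at x, so ◇q at x, so x has a successor.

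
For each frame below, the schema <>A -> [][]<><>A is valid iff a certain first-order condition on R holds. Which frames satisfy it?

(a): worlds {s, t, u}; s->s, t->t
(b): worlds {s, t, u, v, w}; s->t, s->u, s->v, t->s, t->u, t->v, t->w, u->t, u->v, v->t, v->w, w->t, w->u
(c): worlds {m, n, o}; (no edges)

(a), (c)

This is the axiom for a generalized confluence (Geach) condition; its first-order frame correspondent is forall x forall y forall z ((xRy & x R^2 z) -> exists w (y = w & z R^2 w)).
(a): ✓.
(b): fails — tRs, tR²t but no w* with s=w* and tR²w*.
(c): ✓.
Valid on: (a), (c).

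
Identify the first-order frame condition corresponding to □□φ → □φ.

Suppose □□φ→□φ is valid. Take Rxy and set V(φ)={w : xR²w}. Then □□φ at x, so □φ at x, so φ at y, i.e. ∃z(Rxz∧Rzy).
Conversely, on a frame with density the schema holds at every world under every valuation.
Frame condition: ∀x ∀y (Rxy → ∃z (Rxz ∧ Rzy)).

density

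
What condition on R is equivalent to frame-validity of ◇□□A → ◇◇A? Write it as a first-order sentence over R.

∀x ∀y (xRy → ∃w (yR²w ∧ xR²w))

This is a Sahlqvist (Geach-type) schema ◇^1□^2A → □^0◇^2A.
Minimal-valuation argument: fix x; take any y with xR^1y and any z with xR^0z. Set V(A) to the set of worlds R-reachable from y in exactly 2 steps. Then □^2A holds at y, so the antecedent holds at x; validity forces ◇^2A at z, giving a w with zR^2w and yR^2w.
First-order correspondent: ∀x ∀y (xRy → ∃w (yR²w ∧ xR²w)).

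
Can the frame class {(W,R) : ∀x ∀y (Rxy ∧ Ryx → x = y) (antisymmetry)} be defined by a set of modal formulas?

If a class were modally definable it would be closed under surjective bounded morphisms (Goldblatt–Thomason).
The 6-cycle (worlds w0,w1,w2,w3,w4,w5 with w0→w1→w2→w3→w4→w5→w0) is antisymmetric. Sending even-indexed worlds to s and odd-indexed worlds to t is a surjective bounded morphism onto the two-world frame with s↔t, which is not antisymmetric.
So the class is not modally definable.

No — not modally definable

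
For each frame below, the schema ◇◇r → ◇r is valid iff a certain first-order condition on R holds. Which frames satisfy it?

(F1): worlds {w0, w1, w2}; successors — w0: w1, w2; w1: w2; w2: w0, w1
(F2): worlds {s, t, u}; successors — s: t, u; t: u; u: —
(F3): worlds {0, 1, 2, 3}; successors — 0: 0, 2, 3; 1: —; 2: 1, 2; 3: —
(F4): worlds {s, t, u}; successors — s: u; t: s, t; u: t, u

(F2)

This is the axiom for a generalized confluence (Geach) condition; its first-order frame correspondent is ∀x ∀y (xR²y → ∃w (y = w ∧ xRw)).
(F1): fails — w0R²w0 but no w with w0=w and w0Rw.
(F2): holds.
(F3): fails — 0R²1 but no w with 1=w and 0Rw.
(F4): fails — sR²t but no w with t=w and sRw.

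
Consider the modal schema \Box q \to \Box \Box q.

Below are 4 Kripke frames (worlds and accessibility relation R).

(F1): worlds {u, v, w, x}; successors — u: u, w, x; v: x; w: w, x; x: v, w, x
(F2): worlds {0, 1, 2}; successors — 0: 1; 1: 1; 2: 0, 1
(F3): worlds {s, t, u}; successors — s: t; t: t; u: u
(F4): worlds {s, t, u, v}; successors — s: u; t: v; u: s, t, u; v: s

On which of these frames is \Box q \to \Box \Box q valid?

(F2), (F3)

Frame correspondent (Sahlqvist): \forall x \forall y \forall z (Rxy \wedge Ryz \to Rxz) — i.e. transitivity.
(F1): fails — Rwx and Rxv but not Rwv.
(F2): satisfies the condition.
(F3): satisfies the condition.
(F4): fails — Rtv and Rvs but not Rts.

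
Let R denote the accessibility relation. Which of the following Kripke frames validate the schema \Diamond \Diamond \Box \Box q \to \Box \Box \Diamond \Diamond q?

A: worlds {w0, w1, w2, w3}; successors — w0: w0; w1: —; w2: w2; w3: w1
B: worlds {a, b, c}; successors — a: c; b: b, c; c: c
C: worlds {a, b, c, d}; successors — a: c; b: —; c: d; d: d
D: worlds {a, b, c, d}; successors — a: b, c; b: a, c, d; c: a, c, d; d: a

The schema corresponds to a generalized confluence (Geach) condition: \forall x \forall y \forall z ((x R^2 y \wedge x R^2 z) \to \exists w (y R^2 w \wedge z R^2 w)).
A: condition met.
B: condition met.
C: condition met.
D: condition met.

A, B, C, D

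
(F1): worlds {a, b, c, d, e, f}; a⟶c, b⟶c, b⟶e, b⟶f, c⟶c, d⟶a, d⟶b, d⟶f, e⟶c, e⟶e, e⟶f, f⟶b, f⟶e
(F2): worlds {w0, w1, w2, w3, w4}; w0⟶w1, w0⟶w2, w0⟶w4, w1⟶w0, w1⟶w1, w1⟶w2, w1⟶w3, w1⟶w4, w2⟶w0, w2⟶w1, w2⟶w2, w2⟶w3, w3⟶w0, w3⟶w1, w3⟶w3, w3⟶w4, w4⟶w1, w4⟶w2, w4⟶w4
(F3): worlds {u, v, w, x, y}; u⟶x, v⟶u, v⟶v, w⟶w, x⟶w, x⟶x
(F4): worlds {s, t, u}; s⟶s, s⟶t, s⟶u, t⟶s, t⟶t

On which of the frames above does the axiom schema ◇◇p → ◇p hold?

The schema corresponds to transitivity: ∀x ∀y ∀z (Rxy ∧ Ryz → Rxz).
(F1): fails — Rbf and Rfb but not Rbb.
(F2): fails — Rw3w1 and Rw1w2 but not Rw3w2.
(F3): fails — Rvu and Rux but not Rvx.
(F4): fails — Rts and Rsu but not Rtu.

none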